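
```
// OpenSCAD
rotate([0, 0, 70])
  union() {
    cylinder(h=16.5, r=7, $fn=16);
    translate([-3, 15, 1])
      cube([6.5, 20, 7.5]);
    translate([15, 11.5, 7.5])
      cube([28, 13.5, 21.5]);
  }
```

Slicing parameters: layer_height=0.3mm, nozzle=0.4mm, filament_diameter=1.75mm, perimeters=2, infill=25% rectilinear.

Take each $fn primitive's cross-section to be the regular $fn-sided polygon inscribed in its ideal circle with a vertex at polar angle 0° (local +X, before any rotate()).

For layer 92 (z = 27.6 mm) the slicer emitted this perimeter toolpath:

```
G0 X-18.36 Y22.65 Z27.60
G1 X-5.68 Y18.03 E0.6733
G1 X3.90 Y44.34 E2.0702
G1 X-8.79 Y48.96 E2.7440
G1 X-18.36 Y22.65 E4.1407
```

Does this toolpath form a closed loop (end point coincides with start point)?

yes

Start point (G0): (-18.36, 22.65). End point (last G1): the path returns to the start — closed.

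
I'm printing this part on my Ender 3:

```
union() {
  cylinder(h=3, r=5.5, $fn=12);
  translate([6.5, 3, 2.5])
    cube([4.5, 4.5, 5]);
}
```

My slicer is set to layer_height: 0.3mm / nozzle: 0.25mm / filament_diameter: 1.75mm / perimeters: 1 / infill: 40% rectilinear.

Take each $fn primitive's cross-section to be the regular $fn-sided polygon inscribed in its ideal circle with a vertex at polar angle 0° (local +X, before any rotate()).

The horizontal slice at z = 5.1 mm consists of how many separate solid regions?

1

At z = 5.1 mm: the cylinder does not reach this height (z outside [0, 3]); the cube at (6.5, 3) (footprint 4.5×4.5) is included at this height; Merging all regions: only the 4.5×4.5 cube at (6.5, 3) is present, so the union is just that shape — 1 connected region. The result has 1 disconnected region.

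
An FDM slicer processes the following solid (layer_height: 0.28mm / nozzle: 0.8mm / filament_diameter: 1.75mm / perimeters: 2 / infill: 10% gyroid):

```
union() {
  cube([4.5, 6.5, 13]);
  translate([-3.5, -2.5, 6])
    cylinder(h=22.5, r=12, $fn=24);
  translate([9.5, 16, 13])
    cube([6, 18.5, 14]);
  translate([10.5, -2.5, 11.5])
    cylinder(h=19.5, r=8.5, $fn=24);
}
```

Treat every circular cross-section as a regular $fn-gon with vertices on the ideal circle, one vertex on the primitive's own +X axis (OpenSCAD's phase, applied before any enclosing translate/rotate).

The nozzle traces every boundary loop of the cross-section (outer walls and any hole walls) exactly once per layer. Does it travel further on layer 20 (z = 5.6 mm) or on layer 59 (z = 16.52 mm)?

layer 59 (z = 16.52 mm)

Layer 20 (z = 5.6): the cube (footprint 4.5×6.5) is included at this height (perimeter 22.00 mm); the cylinder at (-3.5, -2.5) does not reach this height (z outside [6, 28.5]); the cube at (9.5, 16) does not reach this height (z outside [13, 27]); the cylinder at (10.5, -2.5) is not intersected at this z (z outside [11.5, 31]); Combining (union): only the 4.5×6.5 cube is present, so the union is just that shape — boundary = 22.00 mm. So its perimeter = 22.00 mm. Layer 59 (z = 16.52): the cube is absent (z outside [0, 13]); the r=12 cylinder at (-3.5, -2.5) gives a regular 24-gon of circumradius 12 (constant along its height) (perimeter = 2·24·12.000·sin(180°/24) = 75.18 mm); the 6×18.5 cube at (9.5, 16) contributes its full rectangle (perimeter 49.00 mm); the cylinder at (10.5, -2.5): section is a regular 24-gon, circumradius r=8.5 (perimeter = 2·24·8.500·sin(180°/24) = 53.25 mm); Merging all regions: the regions partially overlap (shared area 63.81 mm²), so the edge portions inside another operand are dropped and the merged outline is re-measured after clipping — boundary = 144.85 mm. So its perimeter = 144.85 mm. Layer 59 is larger (144.85 vs 22.00 mm).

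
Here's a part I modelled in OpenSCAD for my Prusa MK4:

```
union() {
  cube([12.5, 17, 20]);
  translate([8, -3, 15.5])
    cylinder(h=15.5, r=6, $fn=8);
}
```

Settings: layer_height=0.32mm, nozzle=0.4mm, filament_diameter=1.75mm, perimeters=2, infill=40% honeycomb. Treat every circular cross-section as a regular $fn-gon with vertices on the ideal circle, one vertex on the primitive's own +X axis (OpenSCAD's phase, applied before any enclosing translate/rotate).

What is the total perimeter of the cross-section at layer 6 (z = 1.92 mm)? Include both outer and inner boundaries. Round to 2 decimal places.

At z = 1.92 mm: the cube is present — its section is the full 12.5×17 rectangle (perimeter 59.00 mm); the cylinder at (8, -3) does not reach this height (z outside [15.5, 31]); Merging all regions: only the 12.5×17 cube is present, so the union is just that shape — boundary = 59.00 mm. Overall, the cross-section is a single solid region. Total boundary length (outer) = 59.00 mm.

59.00 mm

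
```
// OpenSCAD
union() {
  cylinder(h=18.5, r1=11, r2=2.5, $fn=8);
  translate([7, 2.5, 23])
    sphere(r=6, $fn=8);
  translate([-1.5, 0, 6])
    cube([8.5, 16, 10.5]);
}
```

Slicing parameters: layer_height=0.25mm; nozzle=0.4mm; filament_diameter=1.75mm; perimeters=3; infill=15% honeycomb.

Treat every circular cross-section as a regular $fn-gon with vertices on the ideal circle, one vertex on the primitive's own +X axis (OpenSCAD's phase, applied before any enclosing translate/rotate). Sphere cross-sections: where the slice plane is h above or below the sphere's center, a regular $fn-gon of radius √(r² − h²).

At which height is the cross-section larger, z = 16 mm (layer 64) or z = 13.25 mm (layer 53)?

layer 53 (z = 13.25 mm)

Layer 64 (z = 16): the cone: at t=0.865 of its height the radius interpolates to r₁+(r₂−r₁)t = 3.649, giving a regular 8-gon of that circumradius (area = (8/2)·3.649²·sin(360°/8) = 37.65 mm²); the sphere at (7, 2.5) is absent (|z−center|=7.000 > r=6); the cube at (-1.5, 0) (footprint 8.5×16) is included at this height (area 136.00 mm²); Merging all regions: the regions partially overlap — summed areas 173.65 mm² minus the doubly-counted overlap 14.42 mm² gives 159.23 mm² — area = 159.23 mm². So its area = 159.23 mm². Layer 53 (z = 13.25): the cone: at t=0.716 of its height the radius interpolates to r₁+(r₂−r₁)t = 4.912, giving a regular 8-gon of that circumradius (area = (8/2)·4.912²·sin(360°/8) = 68.25 mm²); the sphere at (7, 2.5) is not intersected at this z (|z−center|=9.750 > r=6); the cube at (-1.5, 0) is present — its section is the full 8.5×16 rectangle (area 136.00 mm²); Combining (union): the regions partially overlap — summed areas 204.25 mm² minus the doubly-counted overlap 23.96 mm² gives 180.28 mm² — area = 180.28 mm². So its area = 180.28 mm². Layer 53 is larger (180.28 vs 159.23 mm²).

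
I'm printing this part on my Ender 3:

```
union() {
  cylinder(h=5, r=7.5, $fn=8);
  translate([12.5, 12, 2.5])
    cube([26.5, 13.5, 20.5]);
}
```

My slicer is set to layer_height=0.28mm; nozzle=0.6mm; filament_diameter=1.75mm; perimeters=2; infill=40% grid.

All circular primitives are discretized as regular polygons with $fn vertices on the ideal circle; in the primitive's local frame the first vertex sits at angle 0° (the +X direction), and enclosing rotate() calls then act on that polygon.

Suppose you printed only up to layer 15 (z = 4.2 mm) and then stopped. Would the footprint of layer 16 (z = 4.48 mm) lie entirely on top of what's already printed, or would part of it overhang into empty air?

Compare the two slices. At z = 4.2: the r=7.5 cylinder contributes a regular 8-gon of circumradius 7.5 (area = (8/2)·7.500²·sin(360°/8) = 159.10 mm²); the 26.5×13.5 cube at (12.5, 12) contributes its full rectangle (area 357.75 mm²); Merging all regions: the 2 present regions are separate (no shared area or edge), so areas and boundary lengths simply add and each stays a separate island — area = 516.85 mm². At z = 4.48: the cylinder: section is a regular 8-gon, circumradius r=7.5 (area = (8/2)·7.500²·sin(360°/8) = 159.10 mm²); the 26.5×13.5 cube at (12.5, 12) contributes its full rectangle (area 357.75 mm²); Taking the union: the 2 present regions are separate (no shared area or edge), so areas and boundary lengths simply add and each stays a separate island — area = 516.85 mm². Checking containment: the cross-section at z = 4.48 is a subset of the cross-section at z = 4.2.

entirely on top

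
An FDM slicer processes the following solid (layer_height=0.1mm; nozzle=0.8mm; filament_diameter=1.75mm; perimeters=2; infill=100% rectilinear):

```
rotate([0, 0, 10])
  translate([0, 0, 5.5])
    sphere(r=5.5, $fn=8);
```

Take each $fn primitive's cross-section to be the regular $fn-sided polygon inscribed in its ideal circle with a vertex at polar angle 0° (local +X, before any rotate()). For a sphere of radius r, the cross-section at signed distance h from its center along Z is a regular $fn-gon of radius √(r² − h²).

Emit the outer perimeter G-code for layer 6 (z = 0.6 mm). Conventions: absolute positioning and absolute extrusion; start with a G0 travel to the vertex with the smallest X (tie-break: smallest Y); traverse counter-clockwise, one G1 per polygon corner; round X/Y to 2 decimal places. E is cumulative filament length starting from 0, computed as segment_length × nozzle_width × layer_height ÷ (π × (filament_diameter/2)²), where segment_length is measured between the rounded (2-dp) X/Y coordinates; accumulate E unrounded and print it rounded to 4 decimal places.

At z = 0.6 mm: the sphere: section is a regular 8-gon, circumradius = √(r²−h²) = √(5.5²−4.9²) = 2.498; (whole slice rotated 10° about Z — lengths, areas and connectivity unchanged). The outline is a single polygon with 8 vertices. Extrusion per mm of travel: 0.8 × 0.1 / (π × 0.875²) = 0.033260. Accumulating E over each segment gives final E = 0.5088.

G0 X-2.46 Y-0.43 Z0.60
G1 X-1.43 Y-2.05 E0.0638
G1 X0.43 Y-2.46 E0.1272
G1 X2.05 Y-1.43 E0.1910
G1 X2.46 Y0.43 E0.2544
G1 X1.43 Y2.05 E0.3182
G1 X-0.43 Y2.46 E0.3816
G1 X-2.05 Y1.43 E0.4454
G1 X-2.46 Y-0.43 E0.5088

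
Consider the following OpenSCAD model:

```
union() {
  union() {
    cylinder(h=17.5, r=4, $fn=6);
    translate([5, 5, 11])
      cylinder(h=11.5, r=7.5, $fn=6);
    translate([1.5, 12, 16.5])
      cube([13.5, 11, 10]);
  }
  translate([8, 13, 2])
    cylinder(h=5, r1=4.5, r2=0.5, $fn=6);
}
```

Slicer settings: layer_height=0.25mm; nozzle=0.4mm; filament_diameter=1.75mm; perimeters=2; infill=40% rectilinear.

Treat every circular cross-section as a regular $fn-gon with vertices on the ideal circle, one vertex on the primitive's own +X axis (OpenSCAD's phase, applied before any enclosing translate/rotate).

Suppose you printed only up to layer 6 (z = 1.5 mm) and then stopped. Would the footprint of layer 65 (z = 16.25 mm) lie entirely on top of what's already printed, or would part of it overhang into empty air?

Compare the two slices. At z = 1.5: the cylinder: section is a regular 6-gon, circumradius r=4 (area = (6/2)·4.000²·sin(360°/6) = 41.57 mm²); the cylinder at (5, 5) is not intersected at this z (z outside [11, 22.5]); the cube at (1.5, 12) does not reach this height (z outside [16.5, 26.5]); Merging all regions: only the r=4 cylinder is present, so the union is just that shape — area = 41.57 mm²; the cone at (8, 13) is not intersected at this z (z outside [2, 7]); Merging all regions: only the result so far is present, so the union is just that shape — area = 41.57 mm². At z = 16.25: the r=4 cylinder contributes a regular 6-gon of circumradius 4 (area = (6/2)·4.000²·sin(360°/6) = 41.57 mm²); the r=7.5 cylinder at (5, 5) contributes a regular 6-gon of circumradius 7.5 (area = (6/2)·7.500²·sin(360°/6) = 146.14 mm²); the cube at (1.5, 12) is absent (z outside [16.5, 26.5]); Combining (union): the regions partially overlap — summed areas 187.71 mm² minus the doubly-counted overlap 16.63 mm² gives 171.08 mm² — area = 171.08 mm²; the cone at (8, 13) is not intersected at this z (z outside [2, 7]); Merging all regions: only the result so far is present, so the union is just that shape — area = 171.08 mm². Checking containment: at z = 16.25 the cross-section extends beyond the z = 1.5 cross-section by about 129.51 mm².

part overhangs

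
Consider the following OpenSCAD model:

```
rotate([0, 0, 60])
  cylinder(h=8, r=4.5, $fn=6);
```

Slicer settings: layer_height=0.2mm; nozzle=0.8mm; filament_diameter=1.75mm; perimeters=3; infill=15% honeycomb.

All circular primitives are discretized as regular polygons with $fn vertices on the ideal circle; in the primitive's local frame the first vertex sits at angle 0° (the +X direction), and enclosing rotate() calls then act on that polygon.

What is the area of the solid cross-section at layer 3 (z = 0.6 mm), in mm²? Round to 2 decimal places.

At z = 0.6 mm: the r=4.5 cylinder contributes a regular 6-gon of circumradius 4.5 (area = (6/2)·4.500²·sin(360°/6) = 52.61 mm²); (whole slice rotated 60° about Z — lengths, areas and connectivity unchanged). Overall, the cross-section is a single solid region. Net area = 52.61 mm².

52.61 mm²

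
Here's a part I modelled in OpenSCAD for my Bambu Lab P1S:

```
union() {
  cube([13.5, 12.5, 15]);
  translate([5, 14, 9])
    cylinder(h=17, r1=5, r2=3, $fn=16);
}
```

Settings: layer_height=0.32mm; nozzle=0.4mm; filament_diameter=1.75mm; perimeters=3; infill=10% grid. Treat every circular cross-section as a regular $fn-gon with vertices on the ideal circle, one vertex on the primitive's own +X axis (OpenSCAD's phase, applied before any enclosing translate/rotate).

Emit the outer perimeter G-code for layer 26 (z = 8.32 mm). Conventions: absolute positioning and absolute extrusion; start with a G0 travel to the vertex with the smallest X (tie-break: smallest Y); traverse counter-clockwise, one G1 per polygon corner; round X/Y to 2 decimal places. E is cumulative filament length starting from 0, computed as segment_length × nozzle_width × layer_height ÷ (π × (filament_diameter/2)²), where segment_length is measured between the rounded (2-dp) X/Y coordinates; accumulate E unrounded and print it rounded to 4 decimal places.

At z = 8.32 mm: the cube (footprint 13.5×12.5) is included at this height; the cone at (5, 14) does not reach this height (z outside [9, 26]); Combining (union): only the 13.5×12.5 cube is present, so the union is just that shape — 1 connected region. The outline is a single polygon with 4 vertices. Extrusion per mm of travel: 0.4 × 0.32 / (π × 0.875²) = 0.053216. Accumulating E over each segment gives final E = 2.7672.

G0 X0.00 Y0.00 Z8.32
G1 X13.50 Y0.00 E0.7184
G1 X13.50 Y12.50 E1.3836
G1 X0.00 Y12.50 E2.1020
G1 X0.00 Y0.00 E2.7672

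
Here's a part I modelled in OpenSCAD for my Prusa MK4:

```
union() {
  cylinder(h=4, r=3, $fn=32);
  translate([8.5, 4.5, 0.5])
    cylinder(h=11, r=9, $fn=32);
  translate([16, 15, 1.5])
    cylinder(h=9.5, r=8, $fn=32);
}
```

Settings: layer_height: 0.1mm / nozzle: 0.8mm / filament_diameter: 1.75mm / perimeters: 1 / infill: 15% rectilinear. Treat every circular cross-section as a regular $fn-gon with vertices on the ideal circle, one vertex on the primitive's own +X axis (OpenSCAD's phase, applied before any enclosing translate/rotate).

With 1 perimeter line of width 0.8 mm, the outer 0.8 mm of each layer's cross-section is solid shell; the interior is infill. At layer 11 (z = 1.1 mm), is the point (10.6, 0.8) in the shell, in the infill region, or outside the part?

infill

At z = 1.1 mm: the cylinder: section is a regular 32-gon, circumradius r=3; the r=9 cylinder at (8.5, 4.5) gives a regular 32-gon of circumradius 9 (constant along its height); the cylinder at (16, 15) is absent (z outside [1.5, 11]); Combining (union): the regions partially overlap (shared area 9.34 mm²), so overlapping operands fuse into one piece — 1 connected region. Overall, the cross-section is a single solid region. The nearest boundary edge runs (13.50, -2.98)→(11.94, -3.81); distance from the point to it = 4.70 mm. The point is inside the cross-section and 4.70 mm from the nearest boundary — more than the 0.8 mm shell width (1 × 0.8), so it's in the infill interior.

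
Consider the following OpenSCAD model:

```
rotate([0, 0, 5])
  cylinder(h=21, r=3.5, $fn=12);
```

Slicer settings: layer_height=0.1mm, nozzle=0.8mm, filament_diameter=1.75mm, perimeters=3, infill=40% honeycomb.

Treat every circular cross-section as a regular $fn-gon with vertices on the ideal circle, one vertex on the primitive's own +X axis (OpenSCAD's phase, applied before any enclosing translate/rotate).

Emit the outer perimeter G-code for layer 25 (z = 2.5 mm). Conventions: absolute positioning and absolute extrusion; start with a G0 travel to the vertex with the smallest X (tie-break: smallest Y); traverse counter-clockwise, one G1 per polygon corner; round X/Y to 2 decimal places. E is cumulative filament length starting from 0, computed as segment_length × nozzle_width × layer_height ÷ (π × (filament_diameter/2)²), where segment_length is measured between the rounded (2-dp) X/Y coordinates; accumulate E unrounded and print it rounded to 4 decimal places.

G0 X-3.49 Y-0.31 Z2.50
G1 X-2.87 Y-2.01 E0.0602
G1 X-1.48 Y-3.17 E0.1204
G1 X0.31 Y-3.49 E0.1809
G1 X2.01 Y-2.87 E0.2411
G1 X3.17 Y-1.48 E0.3013
G1 X3.49 Y0.31 E0.3618
G1 X2.87 Y2.01 E0.4219
G1 X1.48 Y3.17 E0.4822
G1 X-0.31 Y3.49 E0.5426
G1 X-2.01 Y2.87 E0.6028
G1 X-3.17 Y1.48 E0.6630
G1 X-3.49 Y-0.31 E0.7235

At z = 2.5 mm: the r=3.5 cylinder gives a regular 12-gon of circumradius 3.5 (constant along its height); (whole slice rotated 5° about Z — lengths, areas and connectivity unchanged). The outline is a single polygon with 12 vertices. Extrusion per mm of travel: 0.8 × 0.1 / (π × 0.875²) = 0.033260. Accumulating E over each segment gives final E = 0.7235.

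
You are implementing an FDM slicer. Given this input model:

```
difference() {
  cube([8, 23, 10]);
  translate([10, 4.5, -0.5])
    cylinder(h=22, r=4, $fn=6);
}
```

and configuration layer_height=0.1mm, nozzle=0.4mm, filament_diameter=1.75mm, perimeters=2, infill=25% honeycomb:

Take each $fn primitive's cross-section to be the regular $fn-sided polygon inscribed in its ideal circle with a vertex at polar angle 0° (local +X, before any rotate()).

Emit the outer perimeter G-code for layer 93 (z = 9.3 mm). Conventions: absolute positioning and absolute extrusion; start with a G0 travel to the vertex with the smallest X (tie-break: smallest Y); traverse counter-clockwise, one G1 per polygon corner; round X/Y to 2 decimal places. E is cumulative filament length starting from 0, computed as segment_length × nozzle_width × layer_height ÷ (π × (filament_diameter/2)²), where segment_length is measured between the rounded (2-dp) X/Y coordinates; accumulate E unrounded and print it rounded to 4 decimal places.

At z = 9.3 mm: the 8×23 cube contributes its full rectangle; the cylinder at (10, 4.5): section is a regular 6-gon, circumradius r=4; Taking the first minus the rest: starting from the 8×23 cube, the r=4 cylinder at (10, 4.5) partially overlaps it — only the 6.93 mm² overlap (of its 41.57 mm²) is removed, clipping the outline — 1 connected region. The outline is a single polygon with 7 vertices. Extrusion per mm of travel: 0.4 × 0.1 / (π × 0.875²) = 0.016630. Accumulating E over each segment gives final E = 1.0489.

G0 X0.00 Y0.00 Z9.30
G1 X8.00 Y0.00 E0.1330
G1 X8.00 Y1.04 E0.1503
G1 X6.00 Y4.50 E0.2168
G1 X8.00 Y7.96 E0.2833
G1 X8.00 Y23.00 E0.5334
G1 X0.00 Y23.00 E0.6664
G1 X0.00 Y0.00 E1.0489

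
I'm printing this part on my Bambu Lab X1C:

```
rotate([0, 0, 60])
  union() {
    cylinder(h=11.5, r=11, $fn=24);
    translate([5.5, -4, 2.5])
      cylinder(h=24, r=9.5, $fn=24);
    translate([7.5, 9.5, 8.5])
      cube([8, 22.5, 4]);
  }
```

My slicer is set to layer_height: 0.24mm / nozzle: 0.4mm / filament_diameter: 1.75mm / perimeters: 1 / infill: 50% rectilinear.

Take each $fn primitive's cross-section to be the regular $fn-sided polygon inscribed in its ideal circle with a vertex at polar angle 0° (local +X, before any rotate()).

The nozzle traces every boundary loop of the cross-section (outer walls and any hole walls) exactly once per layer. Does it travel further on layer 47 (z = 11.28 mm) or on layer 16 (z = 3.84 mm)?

Layer 47 (z = 11.28): the r=11 cylinder contributes a regular 24-gon of circumradius 11 (perimeter = 2·24·11.000·sin(180°/24) = 68.92 mm); the r=9.5 cylinder at (5.5, -4) contributes a regular 24-gon of circumradius 9.5 (perimeter = 2·24·9.500·sin(180°/24) = 59.52 mm); the 8×22.5 cube at (7.5, 9.5) contributes its full rectangle (perimeter 61.00 mm); Combining (union): the regions partially overlap (shared area 188.53 mm²), so the edge portions inside another operand are dropped and the merged outline is re-measured after clipping — boundary = 139.44 mm; (rotated 60° about Z; rotation is an isometry so areas/perimeters/island counts are preserved). So its perimeter = 139.44 mm. Layer 16 (z = 3.84): the cylinder: section is a regular 24-gon, circumradius r=11 (perimeter = 2·24·11.000·sin(180°/24) = 68.92 mm); the cylinder at (5.5, -4): section is a regular 24-gon, circumradius r=9.5 (perimeter = 2·24·9.500·sin(180°/24) = 59.52 mm); the cube at (7.5, 9.5) does not reach this height (z outside [8.5, 12.5]); Combining (union): the regions partially overlap (shared area 188.53 mm²), so the edge portions inside another operand are dropped and the merged outline is re-measured after clipping — boundary = 78.44 mm; (rotated 60° about Z; rotation is an isometry so areas/perimeters/island counts are preserved). So its perimeter = 78.44 mm. Layer 47 is larger (139.44 vs 78.44 mm).

layer 47 (z = 11.28 mm)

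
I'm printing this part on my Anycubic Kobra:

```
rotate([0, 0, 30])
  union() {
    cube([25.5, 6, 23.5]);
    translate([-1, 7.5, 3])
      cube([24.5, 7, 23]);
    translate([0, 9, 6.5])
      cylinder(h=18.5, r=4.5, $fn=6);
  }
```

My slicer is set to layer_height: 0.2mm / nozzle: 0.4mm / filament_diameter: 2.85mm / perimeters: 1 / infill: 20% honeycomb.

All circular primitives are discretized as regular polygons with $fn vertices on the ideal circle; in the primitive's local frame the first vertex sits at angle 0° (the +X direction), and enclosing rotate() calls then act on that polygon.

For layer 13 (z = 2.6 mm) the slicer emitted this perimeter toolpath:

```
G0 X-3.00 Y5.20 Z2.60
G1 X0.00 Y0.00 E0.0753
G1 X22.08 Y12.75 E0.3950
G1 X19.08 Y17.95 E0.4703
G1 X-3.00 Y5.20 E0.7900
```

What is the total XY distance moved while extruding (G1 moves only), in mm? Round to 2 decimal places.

63.00 mm

Sum the Euclidean lengths of each G1 segment: total = 63.00 mm.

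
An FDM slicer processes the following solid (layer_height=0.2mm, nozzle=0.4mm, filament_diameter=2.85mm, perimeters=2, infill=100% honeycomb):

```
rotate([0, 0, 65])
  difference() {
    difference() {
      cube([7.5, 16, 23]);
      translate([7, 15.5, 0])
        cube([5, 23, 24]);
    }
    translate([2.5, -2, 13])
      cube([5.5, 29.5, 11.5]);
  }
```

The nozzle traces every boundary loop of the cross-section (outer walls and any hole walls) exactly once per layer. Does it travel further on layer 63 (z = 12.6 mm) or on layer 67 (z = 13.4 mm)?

layer 63 (z = 12.6 mm)

Layer 63 (z = 12.6): the cube is present — its section is the full 7.5×16 rectangle (perimeter 47.00 mm); the 5×23 cube at (7, 15.5) contributes its full rectangle (perimeter 56.00 mm); Taking the first minus the rest: starting from the 7.5×16 cube, the 5×23 cube at (7, 15.5) partially overlaps it — only the 0.25 mm² overlap (of its 115.00 mm²) is removed, clipping the outline — boundary = 47.00 mm; the cube at (2.5, -2) does not reach this height (z outside [13, 24.5]); After the difference (first − rest): none of the subtracted shapes is present at this height, so the result so far is unchanged — boundary = 47.00 mm; (whole slice rotated 65° about Z — lengths, areas and connectivity unchanged). So its perimeter = 47.00 mm. Layer 67 (z = 13.4): the cube is present — its section is the full 7.5×16 rectangle (perimeter 47.00 mm); the 5×23 cube at (7, 15.5) contributes its full rectangle (perimeter 56.00 mm); After the difference (first − rest): starting from the 7.5×16 cube, the 5×23 cube at (7, 15.5) partially overlaps it — only the 0.25 mm² overlap (of its 115.00 mm²) is removed, clipping the outline — boundary = 47.00 mm; the cube at (2.5, -2) (footprint 5.5×29.5) is included at this height (perimeter 70.00 mm); Subtracting the remaining from the first: starting from the result so far, the 5.5×29.5 cube at (2.5, -2) partially overlaps it — only the 79.75 mm² overlap (of its 162.25 mm²) is removed, clipping the outline — boundary = 37.00 mm; (whole slice rotated 65° about Z — lengths, areas and connectivity unchanged). So its perimeter = 37.00 mm. Layer 63 is larger (47.00 vs 37.00 mm).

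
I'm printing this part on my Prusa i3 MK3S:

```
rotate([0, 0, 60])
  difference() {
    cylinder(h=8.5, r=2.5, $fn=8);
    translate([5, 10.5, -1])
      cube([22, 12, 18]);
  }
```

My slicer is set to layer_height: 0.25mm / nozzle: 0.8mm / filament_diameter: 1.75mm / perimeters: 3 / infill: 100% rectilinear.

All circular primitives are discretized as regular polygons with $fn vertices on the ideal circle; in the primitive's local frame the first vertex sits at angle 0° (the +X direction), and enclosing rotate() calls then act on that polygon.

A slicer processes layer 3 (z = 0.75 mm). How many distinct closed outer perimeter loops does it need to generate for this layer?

At z = 0.75 mm: the r=2.5 cylinder contributes a regular 8-gon of circumradius 2.5; the cube at (5, 10.5) is present — its section is the full 22×12 rectangle; After the difference (first − rest): starting from the r=2.5 cylinder, the 22×12 cube at (5, 10.5) misses the remaining region (no effect) — 1 connected region; (rotated 60° about Z; rotation is an isometry so areas/perimeters/island counts are preserved). The result has 1 disconnected region.

1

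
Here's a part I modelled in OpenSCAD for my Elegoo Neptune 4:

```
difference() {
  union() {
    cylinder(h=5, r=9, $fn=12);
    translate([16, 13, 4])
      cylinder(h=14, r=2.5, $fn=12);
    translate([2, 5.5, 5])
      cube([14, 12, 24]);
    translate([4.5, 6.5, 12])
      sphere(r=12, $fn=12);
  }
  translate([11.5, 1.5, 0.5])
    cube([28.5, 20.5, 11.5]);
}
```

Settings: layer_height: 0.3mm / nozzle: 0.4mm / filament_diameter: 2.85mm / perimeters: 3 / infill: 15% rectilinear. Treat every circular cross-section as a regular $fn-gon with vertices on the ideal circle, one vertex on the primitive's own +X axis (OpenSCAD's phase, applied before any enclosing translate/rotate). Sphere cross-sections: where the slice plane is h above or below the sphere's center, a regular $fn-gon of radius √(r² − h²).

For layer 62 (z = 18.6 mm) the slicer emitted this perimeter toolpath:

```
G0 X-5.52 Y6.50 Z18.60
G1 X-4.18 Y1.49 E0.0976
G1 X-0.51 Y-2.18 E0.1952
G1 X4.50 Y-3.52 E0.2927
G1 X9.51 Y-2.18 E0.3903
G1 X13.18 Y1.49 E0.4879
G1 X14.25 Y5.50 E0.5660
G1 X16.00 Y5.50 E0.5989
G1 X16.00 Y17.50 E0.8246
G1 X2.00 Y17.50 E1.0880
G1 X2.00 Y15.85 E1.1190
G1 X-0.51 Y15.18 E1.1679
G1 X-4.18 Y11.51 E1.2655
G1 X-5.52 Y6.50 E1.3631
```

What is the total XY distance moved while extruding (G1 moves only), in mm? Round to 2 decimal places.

72.46 mm

Sum the Euclidean lengths of each G1 segment: total = 72.46 mm.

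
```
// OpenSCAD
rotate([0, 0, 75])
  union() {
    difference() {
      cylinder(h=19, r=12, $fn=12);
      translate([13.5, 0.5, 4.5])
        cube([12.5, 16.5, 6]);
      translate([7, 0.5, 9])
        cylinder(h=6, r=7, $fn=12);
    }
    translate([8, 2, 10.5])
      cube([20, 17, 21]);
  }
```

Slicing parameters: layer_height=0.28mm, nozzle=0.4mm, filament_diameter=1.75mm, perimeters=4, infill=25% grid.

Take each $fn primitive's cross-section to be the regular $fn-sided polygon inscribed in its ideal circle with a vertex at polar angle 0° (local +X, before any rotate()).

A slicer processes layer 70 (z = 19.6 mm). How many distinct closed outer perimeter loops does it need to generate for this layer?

At z = 19.6 mm: the cylinder is absent (z outside [0, 19]); the cube at (13.5, 0.5) is not intersected at this z (z outside [4.5, 10.5]); the cylinder at (7, 0.5) is not intersected at this z (z outside [9, 15]); After the difference (first − rest): the first operand is absent here, so nothing remains; the cube at (8, 2) (footprint 20×17) is included at this height; Combining (union): only the 20×17 cube at (8, 2) is present, so the union is just that shape — 1 connected region; (rotated 75° about Z; rotation is an isometry so areas/perimeters/island counts are preserved). The result has 1 disconnected region.

1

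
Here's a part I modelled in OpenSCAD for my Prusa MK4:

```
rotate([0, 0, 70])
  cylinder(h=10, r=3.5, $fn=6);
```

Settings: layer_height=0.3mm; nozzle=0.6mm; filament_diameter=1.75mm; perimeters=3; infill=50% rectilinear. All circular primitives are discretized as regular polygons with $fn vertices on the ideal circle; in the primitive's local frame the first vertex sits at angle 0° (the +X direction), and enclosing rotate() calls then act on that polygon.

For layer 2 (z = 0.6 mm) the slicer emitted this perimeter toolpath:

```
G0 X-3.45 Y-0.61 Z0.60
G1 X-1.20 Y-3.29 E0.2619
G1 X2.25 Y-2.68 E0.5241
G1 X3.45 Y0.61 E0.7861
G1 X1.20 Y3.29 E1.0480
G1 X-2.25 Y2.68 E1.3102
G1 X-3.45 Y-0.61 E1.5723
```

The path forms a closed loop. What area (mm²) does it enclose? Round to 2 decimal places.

Apply the shoelace formula to the sequence of (X, Y) vertices; enclosed area = 31.86 mm².

31.86 mm²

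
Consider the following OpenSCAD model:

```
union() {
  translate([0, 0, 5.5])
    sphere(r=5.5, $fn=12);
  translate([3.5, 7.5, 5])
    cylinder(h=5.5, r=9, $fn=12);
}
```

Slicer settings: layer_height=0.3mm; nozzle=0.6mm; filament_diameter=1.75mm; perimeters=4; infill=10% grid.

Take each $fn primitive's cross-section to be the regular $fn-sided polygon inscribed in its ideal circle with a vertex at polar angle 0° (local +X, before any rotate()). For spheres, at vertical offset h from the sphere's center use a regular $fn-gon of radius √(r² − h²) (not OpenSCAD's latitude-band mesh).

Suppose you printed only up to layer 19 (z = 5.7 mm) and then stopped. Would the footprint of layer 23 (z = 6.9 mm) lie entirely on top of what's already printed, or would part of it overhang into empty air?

entirely on top

Compare the two slices. At z = 5.7: the r=5.5 sphere contributes a regular 12-gon of circumradius √(5.5²−0.2²) = 5.496 (area = (12/2)·5.496²·sin(360°/12) = 90.63 mm²); the r=9 cylinder at (3.5, 7.5) gives a regular 12-gon of circumradius 9 (constant along its height) (area = (12/2)·9.000²·sin(360°/12) = 243.00 mm²); Taking the union: the regions partially overlap — summed areas 333.63 mm² minus the doubly-counted overlap 44.83 mm² gives 288.80 mm² — area = 288.80 mm². At z = 6.9: the sphere: section is a regular 12-gon, circumradius = √(r²−h²) = √(5.5²−1.4²) = 5.319 (area = (12/2)·5.319²·sin(360°/12) = 84.87 mm²); the cylinder at (3.5, 7.5): section is a regular 12-gon, circumradius r=9 (area = (12/2)·9.000²·sin(360°/12) = 243.00 mm²); Taking the union: the regions partially overlap — summed areas 327.87 mm² minus the doubly-counted overlap 42.33 mm² gives 285.54 mm² — area = 285.54 mm². Checking containment: the cross-section at z = 6.9 is a subset of the cross-section at z = 5.7.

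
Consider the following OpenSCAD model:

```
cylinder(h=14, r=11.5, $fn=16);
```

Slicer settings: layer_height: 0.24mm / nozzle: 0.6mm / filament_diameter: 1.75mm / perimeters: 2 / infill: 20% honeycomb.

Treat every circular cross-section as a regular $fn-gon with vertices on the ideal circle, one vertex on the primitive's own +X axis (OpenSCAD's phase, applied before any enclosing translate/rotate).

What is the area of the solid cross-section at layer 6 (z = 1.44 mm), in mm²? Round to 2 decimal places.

404.88 mm²

At z = 1.44 mm: the cylinder: section is a regular 16-gon, circumradius r=11.5 (area = (16/2)·11.500²·sin(360°/16) = 404.88 mm²). Overall, the cross-section is a single solid region. Net area = 404.88 mm².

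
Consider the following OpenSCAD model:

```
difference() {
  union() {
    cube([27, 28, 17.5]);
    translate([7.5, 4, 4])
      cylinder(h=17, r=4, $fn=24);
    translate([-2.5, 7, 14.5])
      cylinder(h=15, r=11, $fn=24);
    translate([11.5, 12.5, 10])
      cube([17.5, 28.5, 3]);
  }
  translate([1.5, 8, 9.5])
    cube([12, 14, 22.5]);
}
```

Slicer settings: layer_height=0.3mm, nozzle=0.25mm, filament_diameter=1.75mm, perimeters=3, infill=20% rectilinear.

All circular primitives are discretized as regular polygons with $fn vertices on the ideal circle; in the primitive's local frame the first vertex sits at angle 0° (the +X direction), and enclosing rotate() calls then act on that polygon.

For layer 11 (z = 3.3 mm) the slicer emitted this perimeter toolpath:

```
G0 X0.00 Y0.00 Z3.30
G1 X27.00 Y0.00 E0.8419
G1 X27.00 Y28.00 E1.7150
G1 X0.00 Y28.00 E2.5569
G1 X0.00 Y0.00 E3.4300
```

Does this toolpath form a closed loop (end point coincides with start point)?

yes

Start point (G0): (0.00, 0.00). End point (last G1): the path returns to the start — closed.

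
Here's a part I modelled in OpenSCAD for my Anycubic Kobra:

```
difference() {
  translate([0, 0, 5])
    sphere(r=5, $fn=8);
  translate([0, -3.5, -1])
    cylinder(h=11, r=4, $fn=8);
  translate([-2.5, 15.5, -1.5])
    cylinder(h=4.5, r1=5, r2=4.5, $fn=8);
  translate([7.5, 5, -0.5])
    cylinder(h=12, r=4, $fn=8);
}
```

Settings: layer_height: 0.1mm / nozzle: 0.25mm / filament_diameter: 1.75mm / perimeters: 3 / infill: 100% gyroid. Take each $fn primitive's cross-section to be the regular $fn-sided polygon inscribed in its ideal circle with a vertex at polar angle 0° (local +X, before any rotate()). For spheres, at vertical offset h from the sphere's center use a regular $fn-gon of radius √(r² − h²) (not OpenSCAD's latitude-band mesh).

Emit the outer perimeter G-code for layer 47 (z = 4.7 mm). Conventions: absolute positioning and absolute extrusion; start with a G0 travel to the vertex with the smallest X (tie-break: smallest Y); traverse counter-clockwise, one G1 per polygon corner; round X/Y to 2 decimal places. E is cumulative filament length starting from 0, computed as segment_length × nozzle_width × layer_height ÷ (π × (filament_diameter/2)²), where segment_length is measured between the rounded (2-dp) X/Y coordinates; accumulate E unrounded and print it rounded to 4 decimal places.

At z = 4.7 mm: the r=5 sphere slices to a regular 8-gon of circumradius 4.991 (√(r²−h²) with h=0.3 from center); the r=4 cylinder at (0, -3.5) gives a regular 8-gon of circumradius 4 (constant along its height); the cone at (-2.5, 15.5) does not reach this height (z outside [-1.5, 3]); the r=4 cylinder at (7.5, 5) gives a regular 8-gon of circumradius 4 (constant along its height); After the difference (first − rest): starting from the r=5 sphere, the r=4 cylinder at (0, -3.5) partially overlaps it — only the 27.74 mm² overlap (of its 45.25 mm²) is removed, clipping the outline; the r=4 cylinder at (7.5, 5) misses the remaining region (no effect) — 1 connected region. The outline is a single polygon with 10 vertices. Extrusion per mm of travel: 0.25 × 0.1 / (π × 0.875²) = 0.010394. Accumulating E over each segment gives final E = 0.3401.

G0 X-4.99 Y0.00 Z4.70
G1 X-3.77 Y-2.95 E0.0332
G1 X-2.83 Y-0.67 E0.0588
G1 X0.00 Y0.50 E0.0906
G1 X2.83 Y-0.67 E0.1225
G1 X3.77 Y-2.95 E0.1481
G1 X4.99 Y0.00 E0.1813
G1 X3.53 Y3.53 E0.2210
G1 X0.00 Y4.99 E0.2607
G1 X-3.53 Y3.53 E0.3004
G1 X-4.99 Y0.00 E0.3401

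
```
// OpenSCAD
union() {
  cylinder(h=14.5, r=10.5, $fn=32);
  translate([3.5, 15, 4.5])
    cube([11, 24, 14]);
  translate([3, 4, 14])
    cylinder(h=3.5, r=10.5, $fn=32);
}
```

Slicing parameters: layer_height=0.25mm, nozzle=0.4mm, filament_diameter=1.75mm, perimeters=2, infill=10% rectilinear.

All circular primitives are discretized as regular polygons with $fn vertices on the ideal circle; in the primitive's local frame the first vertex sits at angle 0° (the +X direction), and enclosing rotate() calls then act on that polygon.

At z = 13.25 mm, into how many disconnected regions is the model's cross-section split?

At z = 13.25 mm: the r=10.5 cylinder gives a regular 32-gon of circumradius 10.5 (constant along its height); the cube at (3.5, 15) is present — its section is the full 11×24 rectangle; the cylinder at (3, 4) is not intersected at this z (z outside [14, 17.5]); Merging all regions: the 2 present regions are separate (no shared area or edge), so areas and boundary lengths simply add and each stays a separate island — 2 connected regions. The result has 2 disconnected regions.

2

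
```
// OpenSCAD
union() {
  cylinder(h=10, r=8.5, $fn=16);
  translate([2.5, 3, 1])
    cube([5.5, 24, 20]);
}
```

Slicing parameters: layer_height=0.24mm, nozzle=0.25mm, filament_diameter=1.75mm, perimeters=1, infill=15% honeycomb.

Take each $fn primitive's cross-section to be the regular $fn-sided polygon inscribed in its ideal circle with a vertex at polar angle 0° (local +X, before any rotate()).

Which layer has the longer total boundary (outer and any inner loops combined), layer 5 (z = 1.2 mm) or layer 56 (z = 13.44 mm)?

Layer 5 (z = 1.2): the cylinder: section is a regular 16-gon, circumradius r=8.5 (perimeter = 2·16·8.500·sin(180°/16) = 53.06 mm); the cube at (2.5, 3) is present — its section is the full 5.5×24 rectangle (perimeter 59.00 mm); Taking the union: the regions partially overlap (shared area 17.56 mm²), so the edge portions inside another operand are dropped and the merged outline is re-measured after clipping — boundary = 94.00 mm. So its perimeter = 94.00 mm. Layer 56 (z = 13.44): the cylinder is not intersected at this z (z outside [0, 10]); the cube at (2.5, 3) is present — its section is the full 5.5×24 rectangle (perimeter 59.00 mm); Combining (union): only the 5.5×24 cube at (2.5, 3) is present, so the union is just that shape — boundary = 59.00 mm. So its perimeter = 59.00 mm. Layer 5 is larger (94.00 vs 59.00 mm).

layer 5 (z = 1.2 mm)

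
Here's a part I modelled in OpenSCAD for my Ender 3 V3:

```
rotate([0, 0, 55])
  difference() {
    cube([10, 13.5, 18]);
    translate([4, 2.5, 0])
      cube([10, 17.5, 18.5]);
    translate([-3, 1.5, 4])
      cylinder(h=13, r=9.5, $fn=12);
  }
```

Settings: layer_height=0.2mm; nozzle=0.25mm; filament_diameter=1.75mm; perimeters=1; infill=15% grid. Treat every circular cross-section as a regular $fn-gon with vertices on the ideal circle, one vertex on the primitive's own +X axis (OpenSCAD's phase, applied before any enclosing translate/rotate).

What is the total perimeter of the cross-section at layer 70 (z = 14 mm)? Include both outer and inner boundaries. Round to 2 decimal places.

31.08 mm

At z = 14 mm: the cube is present — its section is the full 10×13.5 rectangle (perimeter 47.00 mm); the cube at (4, 2.5) is present — its section is the full 10×17.5 rectangle (perimeter 55.00 mm); the r=9.5 cylinder at (-3, 1.5) contributes a regular 12-gon of circumradius 9.5 (perimeter = 2·12·9.500·sin(180°/12) = 59.01 mm); Subtracting the remaining from the first: starting from the 10×13.5 cube, the 10×17.5 cube at (4, 2.5) partially overlaps it — only the 66.00 mm² overlap (of its 175.00 mm²) is removed, clipping the outline; the r=9.5 cylinder at (-3, 1.5) partially overlaps it — only the 42.60 mm² overlap (of its 270.75 mm²) is removed, clipping the outline — boundary = 31.08 mm; (rotated 55° about Z; rotation is an isometry so areas/perimeters/island counts are preserved). Overall, the cross-section has 2 separate islands. Total boundary length (outer) = 31.08 mm.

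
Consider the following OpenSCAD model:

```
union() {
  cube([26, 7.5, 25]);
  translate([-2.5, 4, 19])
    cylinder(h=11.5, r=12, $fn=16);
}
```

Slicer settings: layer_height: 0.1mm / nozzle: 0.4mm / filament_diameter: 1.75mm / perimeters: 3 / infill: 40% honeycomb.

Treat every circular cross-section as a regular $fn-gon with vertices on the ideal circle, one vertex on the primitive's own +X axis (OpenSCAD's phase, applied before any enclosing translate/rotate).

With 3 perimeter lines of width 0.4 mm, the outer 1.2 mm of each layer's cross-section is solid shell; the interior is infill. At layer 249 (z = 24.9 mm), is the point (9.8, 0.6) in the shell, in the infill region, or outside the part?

At z = 24.9 mm: the 26×7.5 cube contributes its full rectangle; the r=12 cylinder at (-2.5, 4) gives a regular 16-gon of circumradius 12 (constant along its height); Merging all regions: the regions partially overlap (shared area 68.44 mm²), so overlapping operands fuse into one piece — 1 connected region. Overall, the cross-section is a single solid region. The nearest boundary edge runs (26.00, 0.00)→(8.70, 0.00); distance from the point to it = 0.60 mm. The point is inside the cross-section, 0.60 mm from the nearest boundary — within the 1.2 mm shell band (3 × 0.4).

shell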